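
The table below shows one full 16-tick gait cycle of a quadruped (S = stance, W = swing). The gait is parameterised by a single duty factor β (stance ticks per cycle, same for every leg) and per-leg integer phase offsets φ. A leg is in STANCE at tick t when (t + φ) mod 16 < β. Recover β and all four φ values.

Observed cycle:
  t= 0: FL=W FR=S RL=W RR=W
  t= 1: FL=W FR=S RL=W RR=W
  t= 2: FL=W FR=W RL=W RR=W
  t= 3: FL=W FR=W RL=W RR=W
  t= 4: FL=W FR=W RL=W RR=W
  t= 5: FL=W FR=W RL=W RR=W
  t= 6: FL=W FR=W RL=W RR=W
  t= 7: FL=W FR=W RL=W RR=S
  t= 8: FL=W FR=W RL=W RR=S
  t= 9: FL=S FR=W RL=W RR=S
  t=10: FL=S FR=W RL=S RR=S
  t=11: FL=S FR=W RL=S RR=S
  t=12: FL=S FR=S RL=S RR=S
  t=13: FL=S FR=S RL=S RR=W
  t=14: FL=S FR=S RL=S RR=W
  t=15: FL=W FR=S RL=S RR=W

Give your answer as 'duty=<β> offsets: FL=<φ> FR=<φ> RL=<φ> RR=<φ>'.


duty=6 offsets: FL=7 FR=4 RL=6 RR=9

duty β = stance ticks per leg = 6
FL: stance ticks = 6; W→S at t=9 → φ=7
FR: stance ticks = 6; W→S at t=12 → φ=4
RL: stance ticks = 6; W→S at t=10 → φ=6
RR: stance ticks = 6; W→S at t=7 → φ=9


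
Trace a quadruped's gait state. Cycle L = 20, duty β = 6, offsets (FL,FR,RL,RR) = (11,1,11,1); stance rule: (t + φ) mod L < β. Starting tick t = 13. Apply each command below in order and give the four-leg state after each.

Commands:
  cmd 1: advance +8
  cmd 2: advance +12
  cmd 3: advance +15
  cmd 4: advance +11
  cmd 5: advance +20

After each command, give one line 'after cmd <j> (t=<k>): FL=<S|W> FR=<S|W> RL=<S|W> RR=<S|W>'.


after cmd 1 (t=21): FL=W FR=S RL=W RR=S
after cmd 2 (t=33): FL=S FR=W RL=S RR=W
after cmd 3 (t=48): FL=W FR=W RL=W RR=W
after cmd 4 (t=59): FL=W FR=S RL=W RR=S
after cmd 5 (t=79): FL=W FR=S RL=W RR=S

start t=13: FL=S FR=W RL=S RR=W
cmd 1: advance +8 → t=21, phase=(12,2,12,2) → FL=W FR=S RL=W RR=S
cmd 2: advance +12 → t=33, phase=(4,14,4,14) → FL=S FR=W RL=S RR=W
cmd 3: advance +15 → t=48, phase=(19,9,19,9) → FL=W FR=W RL=W RR=W
cmd 4: advance +11 → t=59, phase=(10,0,10,0) → FL=W FR=S RL=W RR=S
cmd 5: advance +20 → t=79, phase=(10,0,10,0) → FL=W FR=S RL=W RR=S


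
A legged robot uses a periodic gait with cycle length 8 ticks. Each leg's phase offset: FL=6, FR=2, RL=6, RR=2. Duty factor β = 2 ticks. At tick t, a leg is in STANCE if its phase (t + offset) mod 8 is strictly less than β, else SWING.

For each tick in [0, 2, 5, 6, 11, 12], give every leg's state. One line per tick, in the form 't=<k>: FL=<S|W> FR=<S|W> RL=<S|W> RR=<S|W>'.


t=0: phase=(6,2,6,2) vs β=2 → FL=W FR=W RL=W RR=W
t=2: phase=(0,4,0,4) vs β=2 → FL=S FR=W RL=S RR=W
t=5: phase=(3,7,3,7) vs β=2 → FL=W FR=W RL=W RR=W
t=6: phase=(4,0,4,0) vs β=2 → FL=W FR=S RL=W RR=S
t=11: phase=(1,5,1,5) vs β=2 → FL=S FR=W RL=S RR=W
t=12: phase=(2,6,2,6) vs β=2 → FL=W FR=W RL=W RR=W

t=0: FL=W FR=W RL=W RR=W
t=2: FL=S FR=W RL=S RR=W
t=5: FL=W FR=W RL=W RR=W
t=6: FL=W FR=S RL=W RR=S
t=11: FL=S FR=W RL=S RR=W
t=12: FL=W FR=W RL=W RR=W


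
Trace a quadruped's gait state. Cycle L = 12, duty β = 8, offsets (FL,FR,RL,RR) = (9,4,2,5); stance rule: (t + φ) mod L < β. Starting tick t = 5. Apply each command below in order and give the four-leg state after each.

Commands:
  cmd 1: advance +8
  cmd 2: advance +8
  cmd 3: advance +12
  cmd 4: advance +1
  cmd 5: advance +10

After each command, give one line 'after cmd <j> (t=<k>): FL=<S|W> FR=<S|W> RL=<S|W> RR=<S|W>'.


after cmd 1 (t=13): FL=W FR=S RL=S RR=S
after cmd 2 (t=21): FL=S FR=S RL=W RR=S
after cmd 3 (t=33): FL=S FR=S RL=W RR=S
after cmd 4 (t=34): FL=S FR=S RL=S RR=S
after cmd 5 (t=44): FL=S FR=S RL=W RR=S

start t=5: FL=S FR=W RL=S RR=W
cmd 1: advance +8 → t=13, phase=(10,5,3,6) → FL=W FR=S RL=S RR=S
cmd 2: advance +8 → t=21, phase=(6,1,11,2) → FL=S FR=S RL=W RR=S
cmd 3: advance +12 → t=33, phase=(6,1,11,2) → FL=S FR=S RL=W RR=S
cmd 4: advance +1 → t=34, phase=(7,2,0,3) → FL=S FR=S RL=S RR=S
cmd 5: advance +10 → t=44, phase=(5,0,10,1) → FL=S FR=S RL=W RR=S


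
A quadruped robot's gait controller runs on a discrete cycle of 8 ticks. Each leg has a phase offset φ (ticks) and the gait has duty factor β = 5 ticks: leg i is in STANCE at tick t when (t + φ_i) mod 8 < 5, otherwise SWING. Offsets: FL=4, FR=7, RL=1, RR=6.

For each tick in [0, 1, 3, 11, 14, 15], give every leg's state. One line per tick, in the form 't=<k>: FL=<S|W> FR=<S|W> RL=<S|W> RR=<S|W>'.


t=0: phase=(4,7,1,6) vs β=5 → FL=S FR=W RL=S RR=W
t=1: phase=(5,0,2,7) vs β=5 → FL=W FR=S RL=S RR=W
t=3: phase=(7,2,4,1) vs β=5 → FL=W FR=S RL=S RR=S
t=11: phase=(7,2,4,1) vs β=5 → FL=W FR=S RL=S RR=S
t=14: phase=(2,5,7,4) vs β=5 → FL=S FR=W RL=W RR=S
t=15: phase=(3,6,0,5) vs β=5 → FL=S FR=W RL=S RR=W

t=0: FL=S FR=W RL=S RR=W
t=1: FL=W FR=S RL=S RR=W
t=3: FL=W FR=S RL=S RR=S
t=11: FL=W FR=S RL=S RR=S
t=14: FL=S FR=W RL=W RR=S
t=15: FL=S FR=W RL=S RR=W


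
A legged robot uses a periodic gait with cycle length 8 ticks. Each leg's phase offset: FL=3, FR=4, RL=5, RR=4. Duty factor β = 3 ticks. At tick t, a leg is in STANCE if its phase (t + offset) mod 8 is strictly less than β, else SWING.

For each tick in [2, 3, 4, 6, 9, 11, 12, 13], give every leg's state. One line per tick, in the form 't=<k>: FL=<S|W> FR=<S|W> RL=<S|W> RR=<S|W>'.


t=2: FL=W FR=W RL=W RR=W
t=3: FL=W FR=W RL=S RR=W
t=4: FL=W FR=S RL=S RR=S
t=6: FL=S FR=S RL=W RR=S
t=9: FL=W FR=W RL=W RR=W
t=11: FL=W FR=W RL=S RR=W
t=12: FL=W FR=S RL=S RR=S
t=13: FL=S FR=S RL=S RR=S

t=2: phase=(5,6,7,6) vs β=3 → FL=W FR=W RL=W RR=W
t=3: phase=(6,7,0,7) vs β=3 → FL=W FR=W RL=S RR=W
t=4: phase=(7,0,1,0) vs β=3 → FL=W FR=S RL=S RR=S
t=6: phase=(1,2,3,2) vs β=3 → FL=S FR=S RL=W RR=S
t=9: phase=(4,5,6,5) vs β=3 → FL=W FR=W RL=W RR=W
t=11: phase=(6,7,0,7) vs β=3 → FL=W FR=W RL=S RR=W
t=12: phase=(7,0,1,0) vs β=3 → FL=W FR=S RL=S RR=S
t=13: phase=(0,1,2,1) vs β=3 → FL=S FR=S RL=S RR=S


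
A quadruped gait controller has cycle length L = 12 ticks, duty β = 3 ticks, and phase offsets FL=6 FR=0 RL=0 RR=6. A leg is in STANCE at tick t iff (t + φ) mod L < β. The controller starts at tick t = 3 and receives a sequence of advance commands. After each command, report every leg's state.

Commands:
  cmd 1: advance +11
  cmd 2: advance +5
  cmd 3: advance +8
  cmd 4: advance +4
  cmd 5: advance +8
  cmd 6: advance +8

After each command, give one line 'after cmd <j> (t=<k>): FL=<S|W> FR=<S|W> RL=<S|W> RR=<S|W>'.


start t=3: FL=W FR=W RL=W RR=W
cmd 1: advance +11 → t=14, phase=(8,2,2,8) → FL=W FR=S RL=S RR=W
cmd 2: advance +5 → t=19, phase=(1,7,7,1) → FL=S FR=W RL=W RR=S
cmd 3: advance +8 → t=27, phase=(9,3,3,9) → FL=W FR=W RL=W RR=W
cmd 4: advance +4 → t=31, phase=(1,7,7,1) → FL=S FR=W RL=W RR=S
cmd 5: advance +8 → t=39, phase=(9,3,3,9) → FL=W FR=W RL=W RR=W
cmd 6: advance +8 → t=47, phase=(5,11,11,5) → FL=W FR=W RL=W RR=W

after cmd 1 (t=14): FL=W FR=S RL=S RR=W
after cmd 2 (t=19): FL=S FR=W RL=W RR=S
after cmd 3 (t=27): FL=W FR=W RL=W RR=W
after cmd 4 (t=31): FL=S FR=W RL=W RR=S
after cmd 5 (t=39): FL=W FR=W RL=W RR=W
after cmd 6 (t=47): FL=W FR=W RL=W RR=W


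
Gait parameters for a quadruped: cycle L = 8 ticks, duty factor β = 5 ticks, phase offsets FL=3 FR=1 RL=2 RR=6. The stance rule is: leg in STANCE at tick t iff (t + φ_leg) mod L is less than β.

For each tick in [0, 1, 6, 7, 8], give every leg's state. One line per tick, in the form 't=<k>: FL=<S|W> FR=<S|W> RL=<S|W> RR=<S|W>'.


t=0: phase=(3,1,2,6) vs β=5 → FL=S FR=S RL=S RR=W
t=1: phase=(4,2,3,7) vs β=5 → FL=S FR=S RL=S RR=W
t=6: phase=(1,7,0,4) vs β=5 → FL=S FR=W RL=S RR=S
t=7: phase=(2,0,1,5) vs β=5 → FL=S FR=S RL=S RR=W
t=8: phase=(3,1,2,6) vs β=5 → FL=S FR=S RL=S RR=W

t=0: FL=S FR=S RL=S RR=W
t=1: FL=S FR=S RL=S RR=W
t=6: FL=S FR=W RL=S RR=S
t=7: FL=S FR=S RL=S RR=W
t=8: FL=S FR=S RL=S RR=W


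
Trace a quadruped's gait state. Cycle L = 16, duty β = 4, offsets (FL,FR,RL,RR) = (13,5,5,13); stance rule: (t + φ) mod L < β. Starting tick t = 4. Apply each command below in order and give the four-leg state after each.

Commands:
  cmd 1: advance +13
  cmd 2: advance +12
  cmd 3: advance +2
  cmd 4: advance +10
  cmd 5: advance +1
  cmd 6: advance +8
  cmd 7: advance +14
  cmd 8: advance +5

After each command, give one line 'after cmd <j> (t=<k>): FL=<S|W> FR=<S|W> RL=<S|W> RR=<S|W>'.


after cmd 1 (t=17): FL=W FR=W RL=W RR=W
after cmd 2 (t=29): FL=W FR=S RL=S RR=W
after cmd 3 (t=31): FL=W FR=W RL=W RR=W
after cmd 4 (t=41): FL=W FR=W RL=W RR=W
after cmd 5 (t=42): FL=W FR=W RL=W RR=W
after cmd 6 (t=50): FL=W FR=W RL=W RR=W
after cmd 7 (t=64): FL=W FR=W RL=W RR=W
after cmd 8 (t=69): FL=S FR=W RL=W RR=S

start t=4: FL=S FR=W RL=W RR=S
cmd 1: advance +13 → t=17, phase=(14,6,6,14) → FL=W FR=W RL=W RR=W
cmd 2: advance +12 → t=29, phase=(10,2,2,10) → FL=W FR=S RL=S RR=W
cmd 3: advance +2 → t=31, phase=(12,4,4,12) → FL=W FR=W RL=W RR=W
cmd 4: advance +10 → t=41, phase=(6,14,14,6) → FL=W FR=W RL=W RR=W
cmd 5: advance +1 → t=42, phase=(7,15,15,7) → FL=W FR=W RL=W RR=W
cmd 6: advance +8 → t=50, phase=(15,7,7,15) → FL=W FR=W RL=W RR=W
cmd 7: advance +14 → t=64, phase=(13,5,5,13) → FL=W FR=W RL=W RR=W
cmd 8: advance +5 → t=69, phase=(2,10,10,2) → FL=S FR=W RL=W RR=S


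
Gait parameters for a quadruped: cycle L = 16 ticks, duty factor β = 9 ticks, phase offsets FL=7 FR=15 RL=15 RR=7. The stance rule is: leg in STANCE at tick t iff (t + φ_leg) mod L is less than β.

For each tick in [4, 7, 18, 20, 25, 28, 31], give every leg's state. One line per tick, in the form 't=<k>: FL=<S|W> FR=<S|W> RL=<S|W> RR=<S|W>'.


t=4: FL=W FR=S RL=S RR=W
t=7: FL=W FR=S RL=S RR=W
t=18: FL=W FR=S RL=S RR=W
t=20: FL=W FR=S RL=S RR=W
t=25: FL=S FR=S RL=S RR=S
t=28: FL=S FR=W RL=W RR=S
t=31: FL=S FR=W RL=W RR=S

t=4: phase=(11,3,3,11) vs β=9 → FL=W FR=S RL=S RR=W
t=7: phase=(14,6,6,14) vs β=9 → FL=W FR=S RL=S RR=W
t=18: phase=(9,1,1,9) vs β=9 → FL=W FR=S RL=S RR=W
t=20: phase=(11,3,3,11) vs β=9 → FL=W FR=S RL=S RR=W
t=25: phase=(0,8,8,0) vs β=9 → FL=S FR=S RL=S RR=S
t=28: phase=(3,11,11,3) vs β=9 → FL=S FR=W RL=W RR=S
t=31: phase=(6,14,14,6) vs β=9 → FL=S FR=W RL=W RR=S


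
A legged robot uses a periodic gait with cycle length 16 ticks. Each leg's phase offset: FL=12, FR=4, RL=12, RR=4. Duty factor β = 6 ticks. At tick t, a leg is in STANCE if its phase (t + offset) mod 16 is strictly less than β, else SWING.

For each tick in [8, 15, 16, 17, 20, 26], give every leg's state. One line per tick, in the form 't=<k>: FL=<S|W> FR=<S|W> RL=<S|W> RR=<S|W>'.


t=8: FL=S FR=W RL=S RR=W
t=15: FL=W FR=S RL=W RR=S
t=16: FL=W FR=S RL=W RR=S
t=17: FL=W FR=S RL=W RR=S
t=20: FL=S FR=W RL=S RR=W
t=26: FL=W FR=W RL=W RR=W

t=8: phase=(4,12,4,12) vs β=6 → FL=S FR=W RL=S RR=W
t=15: phase=(11,3,11,3) vs β=6 → FL=W FR=S RL=W RR=S
t=16: phase=(12,4,12,4) vs β=6 → FL=W FR=S RL=W RR=S
t=17: phase=(13,5,13,5) vs β=6 → FL=W FR=S RL=W RR=S
t=20: phase=(0,8,0,8) vs β=6 → FL=S FR=W RL=S RR=W
t=26: phase=(6,14,6,14) vs β=6 → FL=W FR=W RL=W RR=W


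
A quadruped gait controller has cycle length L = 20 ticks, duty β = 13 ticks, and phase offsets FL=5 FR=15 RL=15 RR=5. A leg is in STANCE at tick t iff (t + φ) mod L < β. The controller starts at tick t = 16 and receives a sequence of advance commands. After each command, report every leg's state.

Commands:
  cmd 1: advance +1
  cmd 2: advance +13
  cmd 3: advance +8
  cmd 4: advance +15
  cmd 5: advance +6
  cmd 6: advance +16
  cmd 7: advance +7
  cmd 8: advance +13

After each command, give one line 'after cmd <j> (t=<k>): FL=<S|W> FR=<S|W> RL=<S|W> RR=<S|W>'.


after cmd 1 (t=17): FL=S FR=S RL=S RR=S
after cmd 2 (t=30): FL=W FR=S RL=S RR=W
after cmd 3 (t=38): FL=S FR=W RL=W RR=S
after cmd 4 (t=53): FL=W FR=S RL=S RR=W
after cmd 5 (t=59): FL=S FR=W RL=W RR=S
after cmd 6 (t=75): FL=S FR=S RL=S RR=S
after cmd 7 (t=82): FL=S FR=W RL=W RR=S
after cmd 8 (t=95): FL=S FR=S RL=S RR=S

start t=16: FL=S FR=S RL=S RR=S
cmd 1: advance +1 → t=17, phase=(2,12,12,2) → FL=S FR=S RL=S RR=S
cmd 2: advance +13 → t=30, phase=(15,5,5,15) → FL=W FR=S RL=S RR=W
cmd 3: advance +8 → t=38, phase=(3,13,13,3) → FL=S FR=W RL=W RR=S
cmd 4: advance +15 → t=53, phase=(18,8,8,18) → FL=W FR=S RL=S RR=W
cmd 5: advance +6 → t=59, phase=(4,14,14,4) → FL=S FR=W RL=W RR=S
cmd 6: advance +16 → t=75, phase=(0,10,10,0) → FL=S FR=S RL=S RR=S
cmd 7: advance +7 → t=82, phase=(7,17,17,7) → FL=S FR=W RL=W RR=S
cmd 8: advance +13 → t=95, phase=(0,10,10,0) → FL=S FR=S RL=S RR=S


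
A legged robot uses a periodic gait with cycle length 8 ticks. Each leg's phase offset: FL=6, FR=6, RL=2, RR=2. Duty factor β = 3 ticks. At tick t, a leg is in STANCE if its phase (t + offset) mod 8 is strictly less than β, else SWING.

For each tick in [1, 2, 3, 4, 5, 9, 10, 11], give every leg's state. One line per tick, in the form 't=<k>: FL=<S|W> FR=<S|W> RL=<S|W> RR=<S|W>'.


t=1: FL=W FR=W RL=W RR=W
t=2: FL=S FR=S RL=W RR=W
t=3: FL=S FR=S RL=W RR=W
t=4: FL=S FR=S RL=W RR=W
t=5: FL=W FR=W RL=W RR=W
t=9: FL=W FR=W RL=W RR=W
t=10: FL=S FR=S RL=W RR=W
t=11: FL=S FR=S RL=W RR=W

t=1: phase=(7,7,3,3) vs β=3 → FL=W FR=W RL=W RR=W
t=2: phase=(0,0,4,4) vs β=3 → FL=S FR=S RL=W RR=W
t=3: phase=(1,1,5,5) vs β=3 → FL=S FR=S RL=W RR=W
t=4: phase=(2,2,6,6) vs β=3 → FL=S FR=S RL=W RR=W
t=5: phase=(3,3,7,7) vs β=3 → FL=W FR=W RL=W RR=W
t=9: phase=(7,7,3,3) vs β=3 → FL=W FR=W RL=W RR=W
t=10: phase=(0,0,4,4) vs β=3 → FL=S FR=S RL=W RR=W
t=11: phase=(1,1,5,5) vs β=3 → FL=S FR=S RL=W RR=W


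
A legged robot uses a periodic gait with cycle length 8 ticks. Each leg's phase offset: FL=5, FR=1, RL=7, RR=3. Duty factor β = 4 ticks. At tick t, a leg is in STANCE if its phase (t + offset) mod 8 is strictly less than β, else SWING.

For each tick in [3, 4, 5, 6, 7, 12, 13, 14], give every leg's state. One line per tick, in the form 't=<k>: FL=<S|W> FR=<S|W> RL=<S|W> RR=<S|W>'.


t=3: phase=(0,4,2,6) vs β=4 → FL=S FR=W RL=S RR=W
t=4: phase=(1,5,3,7) vs β=4 → FL=S FR=W RL=S RR=W
t=5: phase=(2,6,4,0) vs β=4 → FL=S FR=W RL=W RR=S
t=6: phase=(3,7,5,1) vs β=4 → FL=S FR=W RL=W RR=S
t=7: phase=(4,0,6,2) vs β=4 → FL=W FR=S RL=W RR=S
t=12: phase=(1,5,3,7) vs β=4 → FL=S FR=W RL=S RR=W
t=13: phase=(2,6,4,0) vs β=4 → FL=S FR=W RL=W RR=S
t=14: phase=(3,7,5,1) vs β=4 → FL=S FR=W RL=W RR=S

t=3: FL=S FR=W RL=S RR=W
t=4: FL=S FR=W RL=S RR=W
t=5: FL=S FR=W RL=W RR=S
t=6: FL=S FR=W RL=W RR=S
t=7: FL=W FR=S RL=W RR=S
t=12: FL=S FR=W RL=S RR=W
t=13: FL=S FR=W RL=W RR=S
t=14: FL=S FR=W RL=W RR=S


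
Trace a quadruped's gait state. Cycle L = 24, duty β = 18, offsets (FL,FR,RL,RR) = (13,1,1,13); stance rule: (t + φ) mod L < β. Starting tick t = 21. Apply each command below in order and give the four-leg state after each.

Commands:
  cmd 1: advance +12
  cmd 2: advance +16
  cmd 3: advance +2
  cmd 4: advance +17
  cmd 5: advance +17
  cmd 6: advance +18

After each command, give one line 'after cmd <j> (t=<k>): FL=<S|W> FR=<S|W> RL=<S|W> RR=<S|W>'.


start t=21: FL=S FR=W RL=W RR=S
cmd 1: advance +12 → t=33, phase=(22,10,10,22) → FL=W FR=S RL=S RR=W
cmd 2: advance +16 → t=49, phase=(14,2,2,14) → FL=S FR=S RL=S RR=S
cmd 3: advance +2 → t=51, phase=(16,4,4,16) → FL=S FR=S RL=S RR=S
cmd 4: advance +17 → t=68, phase=(9,21,21,9) → FL=S FR=W RL=W RR=S
cmd 5: advance +17 → t=85, phase=(2,14,14,2) → FL=S FR=S RL=S RR=S
cmd 6: advance +18 → t=103, phase=(20,8,8,20) → FL=W FR=S RL=S RR=W

after cmd 1 (t=33): FL=W FR=S RL=S RR=W
after cmd 2 (t=49): FL=S FR=S RL=S RR=S
after cmd 3 (t=51): FL=S FR=S RL=S RR=S
after cmd 4 (t=68): FL=S FR=W RL=W RR=S
after cmd 5 (t=85): FL=S FR=S RL=S RR=S
after cmd 6 (t=103): FL=W FR=S RL=S RR=W


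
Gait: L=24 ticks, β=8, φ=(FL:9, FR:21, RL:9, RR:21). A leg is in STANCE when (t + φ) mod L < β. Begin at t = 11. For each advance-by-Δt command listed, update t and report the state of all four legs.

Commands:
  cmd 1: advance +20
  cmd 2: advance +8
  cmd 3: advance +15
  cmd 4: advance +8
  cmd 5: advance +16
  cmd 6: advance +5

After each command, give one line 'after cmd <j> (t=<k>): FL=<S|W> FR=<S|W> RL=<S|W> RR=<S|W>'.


start t=11: FL=W FR=W RL=W RR=W
cmd 1: advance +20 → t=31, phase=(16,4,16,4) → FL=W FR=S RL=W RR=S
cmd 2: advance +8 → t=39, phase=(0,12,0,12) → FL=S FR=W RL=S RR=W
cmd 3: advance +15 → t=54, phase=(15,3,15,3) → FL=W FR=S RL=W RR=S
cmd 4: advance +8 → t=62, phase=(23,11,23,11) → FL=W FR=W RL=W RR=W
cmd 5: advance +16 → t=78, phase=(15,3,15,3) → FL=W FR=S RL=W RR=S
cmd 6: advance +5 → t=83, phase=(20,8,20,8) → FL=W FR=W RL=W RR=W

after cmd 1 (t=31): FL=W FR=S RL=W RR=S
after cmd 2 (t=39): FL=S FR=W RL=S RR=W
after cmd 3 (t=54): FL=W FR=S RL=W RR=S
after cmd 4 (t=62): FL=W FR=W RL=W RR=W
after cmd 5 (t=78): FL=W FR=S RL=W RR=S
after cmd 6 (t=83): FL=W FR=W RL=W RR=W


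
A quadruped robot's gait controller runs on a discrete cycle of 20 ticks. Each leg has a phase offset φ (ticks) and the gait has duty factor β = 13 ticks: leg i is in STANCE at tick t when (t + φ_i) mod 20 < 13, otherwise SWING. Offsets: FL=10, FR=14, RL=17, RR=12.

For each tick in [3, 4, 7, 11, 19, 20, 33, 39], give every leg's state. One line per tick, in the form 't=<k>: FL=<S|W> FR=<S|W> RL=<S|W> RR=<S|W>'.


t=3: FL=W FR=W RL=S RR=W
t=4: FL=W FR=W RL=S RR=W
t=7: FL=W FR=S RL=S RR=W
t=11: FL=S FR=S RL=S RR=S
t=19: FL=S FR=W RL=W RR=S
t=20: FL=S FR=W RL=W RR=S
t=33: FL=S FR=S RL=S RR=S
t=39: FL=S FR=W RL=W RR=S

t=3: phase=(13,17,0,15) vs β=13 → FL=W FR=W RL=S RR=W
t=4: phase=(14,18,1,16) vs β=13 → FL=W FR=W RL=S RR=W
t=7: phase=(17,1,4,19) vs β=13 → FL=W FR=S RL=S RR=W
t=11: phase=(1,5,8,3) vs β=13 → FL=S FR=S RL=S RR=S
t=19: phase=(9,13,16,11) vs β=13 → FL=S FR=W RL=W RR=S
t=20: phase=(10,14,17,12) vs β=13 → FL=S FR=W RL=W RR=S
t=33: phase=(3,7,10,5) vs β=13 → FL=S FR=S RL=S RR=S
t=39: phase=(9,13,16,11) vs β=13 → FL=S FR=W RL=W RR=S


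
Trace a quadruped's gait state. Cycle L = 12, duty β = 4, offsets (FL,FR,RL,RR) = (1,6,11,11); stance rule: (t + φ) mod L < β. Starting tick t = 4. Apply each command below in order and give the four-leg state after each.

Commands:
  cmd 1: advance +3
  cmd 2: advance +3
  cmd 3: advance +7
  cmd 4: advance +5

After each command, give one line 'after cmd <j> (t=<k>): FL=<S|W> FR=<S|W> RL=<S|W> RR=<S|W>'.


after cmd 1 (t=7): FL=W FR=S RL=W RR=W
after cmd 2 (t=10): FL=W FR=W RL=W RR=W
after cmd 3 (t=17): FL=W FR=W RL=W RR=W
after cmd 4 (t=22): FL=W FR=W RL=W RR=W

start t=4: FL=W FR=W RL=S RR=S
cmd 1: advance +3 → t=7, phase=(8,1,6,6) → FL=W FR=S RL=W RR=W
cmd 2: advance +3 → t=10, phase=(11,4,9,9) → FL=W FR=W RL=W RR=W
cmd 3: advance +7 → t=17, phase=(6,11,4,4) → FL=W FR=W RL=W RR=W
cmd 4: advance +5 → t=22, phase=(11,4,9,9) → FL=W FR=W RL=W RR=W


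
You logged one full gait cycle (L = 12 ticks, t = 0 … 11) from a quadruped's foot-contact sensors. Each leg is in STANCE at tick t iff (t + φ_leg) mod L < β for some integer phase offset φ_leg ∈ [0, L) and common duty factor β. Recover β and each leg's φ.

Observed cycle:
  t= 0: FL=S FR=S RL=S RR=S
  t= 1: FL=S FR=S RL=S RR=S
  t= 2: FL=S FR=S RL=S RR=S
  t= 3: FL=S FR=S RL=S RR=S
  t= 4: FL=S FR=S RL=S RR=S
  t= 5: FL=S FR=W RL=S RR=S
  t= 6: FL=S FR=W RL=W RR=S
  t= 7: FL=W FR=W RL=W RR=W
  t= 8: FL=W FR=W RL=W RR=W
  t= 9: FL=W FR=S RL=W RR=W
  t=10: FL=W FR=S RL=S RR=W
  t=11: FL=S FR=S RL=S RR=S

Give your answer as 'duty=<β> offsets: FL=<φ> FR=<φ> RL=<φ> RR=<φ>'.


duty=8 offsets: FL=1 FR=3 RL=2 RR=1

duty β = stance ticks per leg = 8
FL: stance ticks = 8; W→S at t=11 → φ=1
FR: stance ticks = 8; W→S at t=9 → φ=3
RL: stance ticks = 8; W→S at t=10 → φ=2
RR: stance ticks = 8; W→S at t=11 → φ=1


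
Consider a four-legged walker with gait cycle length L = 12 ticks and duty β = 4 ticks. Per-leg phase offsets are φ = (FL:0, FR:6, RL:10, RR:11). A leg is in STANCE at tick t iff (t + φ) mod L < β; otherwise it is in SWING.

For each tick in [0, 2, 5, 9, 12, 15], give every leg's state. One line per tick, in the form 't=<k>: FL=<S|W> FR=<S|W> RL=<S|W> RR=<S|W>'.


t=0: FL=S FR=W RL=W RR=W
t=2: FL=S FR=W RL=S RR=S
t=5: FL=W FR=W RL=S RR=W
t=9: FL=W FR=S RL=W RR=W
t=12: FL=S FR=W RL=W RR=W
t=15: FL=S FR=W RL=S RR=S

t=0: phase=(0,6,10,11) vs β=4 → FL=S FR=W RL=W RR=W
t=2: phase=(2,8,0,1) vs β=4 → FL=S FR=W RL=S RR=S
t=5: phase=(5,11,3,4) vs β=4 → FL=W FR=W RL=S RR=W
t=9: phase=(9,3,7,8) vs β=4 → FL=W FR=S RL=W RR=W
t=12: phase=(0,6,10,11) vs β=4 → FL=S FR=W RL=W RR=W
t=15: phase=(3,9,1,2) vs β=4 → FL=S FR=W RL=S RR=S


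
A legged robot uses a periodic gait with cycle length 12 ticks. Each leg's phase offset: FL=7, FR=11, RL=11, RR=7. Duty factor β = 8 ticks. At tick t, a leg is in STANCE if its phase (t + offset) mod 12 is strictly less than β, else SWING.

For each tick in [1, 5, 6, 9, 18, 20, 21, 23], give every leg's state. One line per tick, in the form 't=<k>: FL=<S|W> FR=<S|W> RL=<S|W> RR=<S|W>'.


t=1: phase=(8,0,0,8) vs β=8 → FL=W FR=S RL=S RR=W
t=5: phase=(0,4,4,0) vs β=8 → FL=S FR=S RL=S RR=S
t=6: phase=(1,5,5,1) vs β=8 → FL=S FR=S RL=S RR=S
t=9: phase=(4,8,8,4) vs β=8 → FL=S FR=W RL=W RR=S
t=18: phase=(1,5,5,1) vs β=8 → FL=S FR=S RL=S RR=S
t=20: phase=(3,7,7,3) vs β=8 → FL=S FR=S RL=S RR=S
t=21: phase=(4,8,8,4) vs β=8 → FL=S FR=W RL=W RR=S
t=23: phase=(6,10,10,6) vs β=8 → FL=S FR=W RL=W RR=S

t=1: FL=W FR=S RL=S RR=W
t=5: FL=S FR=S RL=S RR=S
t=6: FL=S FR=S RL=S RR=S
t=9: FL=S FR=W RL=W RR=S
t=18: FL=S FR=S RL=S RR=S
t=20: FL=S FR=S RL=S RR=S
t=21: FL=S FR=W RL=W RR=S
t=23: FL=S FR=W RL=W RR=S


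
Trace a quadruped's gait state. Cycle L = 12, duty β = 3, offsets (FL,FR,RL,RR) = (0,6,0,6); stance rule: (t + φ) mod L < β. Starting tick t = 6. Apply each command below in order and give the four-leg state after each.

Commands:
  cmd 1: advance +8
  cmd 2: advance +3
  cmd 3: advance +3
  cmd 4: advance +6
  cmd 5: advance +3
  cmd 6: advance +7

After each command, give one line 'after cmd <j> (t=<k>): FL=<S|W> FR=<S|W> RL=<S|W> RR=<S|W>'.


start t=6: FL=W FR=S RL=W RR=S
cmd 1: advance +8 → t=14, phase=(2,8,2,8) → FL=S FR=W RL=S RR=W
cmd 2: advance +3 → t=17, phase=(5,11,5,11) → FL=W FR=W RL=W RR=W
cmd 3: advance +3 → t=20, phase=(8,2,8,2) → FL=W FR=S RL=W RR=S
cmd 4: advance +6 → t=26, phase=(2,8,2,8) → FL=S FR=W RL=S RR=W
cmd 5: advance +3 → t=29, phase=(5,11,5,11) → FL=W FR=W RL=W RR=W
cmd 6: advance +7 → t=36, phase=(0,6,0,6) → FL=S FR=W RL=S RR=W

after cmd 1 (t=14): FL=S FR=W RL=S RR=W
after cmd 2 (t=17): FL=W FR=W RL=W RR=W
after cmd 3 (t=20): FL=W FR=S RL=W RR=S
after cmd 4 (t=26): FL=S FR=W RL=S RR=W
after cmd 5 (t=29): FL=W FR=W RL=W RR=W
after cmd 6 (t=36): FL=S FR=W RL=S RR=W


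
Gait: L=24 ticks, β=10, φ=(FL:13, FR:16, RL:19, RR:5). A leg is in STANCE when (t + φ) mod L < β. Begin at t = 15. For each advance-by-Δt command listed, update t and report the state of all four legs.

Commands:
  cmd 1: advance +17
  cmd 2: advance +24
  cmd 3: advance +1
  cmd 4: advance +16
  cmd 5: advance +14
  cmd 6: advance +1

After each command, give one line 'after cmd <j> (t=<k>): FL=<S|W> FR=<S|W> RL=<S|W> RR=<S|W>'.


after cmd 1 (t=32): FL=W FR=S RL=S RR=W
after cmd 2 (t=56): FL=W FR=S RL=S RR=W
after cmd 3 (t=57): FL=W FR=S RL=S RR=W
after cmd 4 (t=73): FL=W FR=W RL=W RR=S
after cmd 5 (t=87): FL=S FR=S RL=W RR=W
after cmd 6 (t=88): FL=S FR=S RL=W RR=W

start t=15: FL=S FR=S RL=W RR=W
cmd 1: advance +17 → t=32, phase=(21,0,3,13) → FL=W FR=S RL=S RR=W
cmd 2: advance +24 → t=56, phase=(21,0,3,13) → FL=W FR=S RL=S RR=W
cmd 3: advance +1 → t=57, phase=(22,1,4,14) → FL=W FR=S RL=S RR=W
cmd 4: advance +16 → t=73, phase=(14,17,20,6) → FL=W FR=W RL=W RR=S
cmd 5: advance +14 → t=87, phase=(4,7,10,20) → FL=S FR=S RL=W RR=W
cmd 6: advance +1 → t=88, phase=(5,8,11,21) → FL=S FR=S RL=W RR=W


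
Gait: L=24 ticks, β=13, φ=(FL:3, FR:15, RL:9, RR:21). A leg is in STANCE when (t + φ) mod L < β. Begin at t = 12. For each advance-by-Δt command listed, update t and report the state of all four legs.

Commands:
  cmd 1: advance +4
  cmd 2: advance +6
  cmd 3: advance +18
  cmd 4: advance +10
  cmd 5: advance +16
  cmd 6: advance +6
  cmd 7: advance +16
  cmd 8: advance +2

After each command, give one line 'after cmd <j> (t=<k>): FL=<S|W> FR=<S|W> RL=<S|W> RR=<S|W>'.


start t=12: FL=W FR=S RL=W RR=S
cmd 1: advance +4 → t=16, phase=(19,7,1,13) → FL=W FR=S RL=S RR=W
cmd 2: advance +6 → t=22, phase=(1,13,7,19) → FL=S FR=W RL=S RR=W
cmd 3: advance +18 → t=40, phase=(19,7,1,13) → FL=W FR=S RL=S RR=W
cmd 4: advance +10 → t=50, phase=(5,17,11,23) → FL=S FR=W RL=S RR=W
cmd 5: advance +16 → t=66, phase=(21,9,3,15) → FL=W FR=S RL=S RR=W
cmd 6: advance +6 → t=72, phase=(3,15,9,21) → FL=S FR=W RL=S RR=W
cmd 7: advance +16 → t=88, phase=(19,7,1,13) → FL=W FR=S RL=S RR=W
cmd 8: advance +2 → t=90, phase=(21,9,3,15) → FL=W FR=S RL=S RR=W

after cmd 1 (t=16): FL=W FR=S RL=S RR=W
after cmd 2 (t=22): FL=S FR=W RL=S RR=W
after cmd 3 (t=40): FL=W FR=S RL=S RR=W
after cmd 4 (t=50): FL=S FR=W RL=S RR=W
after cmd 5 (t=66): FL=W FR=S RL=S RR=W
after cmd 6 (t=72): FL=S FR=W RL=S RR=W
after cmd 7 (t=88): FL=W FR=S RL=S RR=W
after cmd 8 (t=90): FL=W FR=S RL=S RR=W


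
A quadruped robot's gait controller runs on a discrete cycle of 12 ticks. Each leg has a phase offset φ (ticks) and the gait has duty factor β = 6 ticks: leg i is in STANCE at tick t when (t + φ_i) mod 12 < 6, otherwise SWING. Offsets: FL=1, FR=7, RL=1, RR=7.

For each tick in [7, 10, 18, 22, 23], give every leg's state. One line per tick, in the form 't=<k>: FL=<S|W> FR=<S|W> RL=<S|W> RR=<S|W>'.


t=7: phase=(8,2,8,2) vs β=6 → FL=W FR=S RL=W RR=S
t=10: phase=(11,5,11,5) vs β=6 → FL=W FR=S RL=W RR=S
t=18: phase=(7,1,7,1) vs β=6 → FL=W FR=S RL=W RR=S
t=22: phase=(11,5,11,5) vs β=6 → FL=W FR=S RL=W RR=S
t=23: phase=(0,6,0,6) vs β=6 → FL=S FR=W RL=S RR=W

t=7: FL=W FR=S RL=W RR=S
t=10: FL=W FR=S RL=W RR=S
t=18: FL=W FR=S RL=W RR=S
t=22: FL=W FR=S RL=W RR=S
t=23: FL=S FR=W RL=S RR=W


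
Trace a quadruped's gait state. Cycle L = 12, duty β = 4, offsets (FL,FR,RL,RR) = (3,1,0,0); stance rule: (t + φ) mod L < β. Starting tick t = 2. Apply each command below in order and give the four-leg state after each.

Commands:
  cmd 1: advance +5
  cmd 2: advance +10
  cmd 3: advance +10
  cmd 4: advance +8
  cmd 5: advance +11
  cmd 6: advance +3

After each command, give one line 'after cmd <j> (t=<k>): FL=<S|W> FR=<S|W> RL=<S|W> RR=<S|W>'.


after cmd 1 (t=7): FL=W FR=W RL=W RR=W
after cmd 2 (t=17): FL=W FR=W RL=W RR=W
after cmd 3 (t=27): FL=W FR=W RL=S RR=S
after cmd 4 (t=35): FL=S FR=S RL=W RR=W
after cmd 5 (t=46): FL=S FR=W RL=W RR=W
after cmd 6 (t=49): FL=W FR=S RL=S RR=S

start t=2: FL=W FR=S RL=S RR=S
cmd 1: advance +5 → t=7, phase=(10,8,7,7) → FL=W FR=W RL=W RR=W
cmd 2: advance +10 → t=17, phase=(8,6,5,5) → FL=W FR=W RL=W RR=W
cmd 3: advance +10 → t=27, phase=(6,4,3,3) → FL=W FR=W RL=S RR=S
cmd 4: advance +8 → t=35, phase=(2,0,11,11) → FL=S FR=S RL=W RR=W
cmd 5: advance +11 → t=46, phase=(1,11,10,10) → FL=S FR=W RL=W RR=W
cmd 6: advance +3 → t=49, phase=(4,2,1,1) → FL=W FR=S RL=S RR=S


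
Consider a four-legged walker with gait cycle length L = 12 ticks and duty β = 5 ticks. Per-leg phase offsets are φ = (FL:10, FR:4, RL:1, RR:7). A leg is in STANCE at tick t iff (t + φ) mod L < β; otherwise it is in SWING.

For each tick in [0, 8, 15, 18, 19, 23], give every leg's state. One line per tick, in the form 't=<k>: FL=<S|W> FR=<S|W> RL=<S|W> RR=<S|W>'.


t=0: phase=(10,4,1,7) vs β=5 → FL=W FR=S RL=S RR=W
t=8: phase=(6,0,9,3) vs β=5 → FL=W FR=S RL=W RR=S
t=15: phase=(1,7,4,10) vs β=5 → FL=S FR=W RL=S RR=W
t=18: phase=(4,10,7,1) vs β=5 → FL=S FR=W RL=W RR=S
t=19: phase=(5,11,8,2) vs β=5 → FL=W FR=W RL=W RR=S
t=23: phase=(9,3,0,6) vs β=5 → FL=W FR=S RL=S RR=W

t=0: FL=W FR=S RL=S RR=W
t=8: FL=W FR=S RL=W RR=S
t=15: FL=S FR=W RL=S RR=W
t=18: FL=S FR=W RL=W RR=S
t=19: FL=W FR=W RL=W RR=S
t=23: FL=W FR=S RL=S RR=W


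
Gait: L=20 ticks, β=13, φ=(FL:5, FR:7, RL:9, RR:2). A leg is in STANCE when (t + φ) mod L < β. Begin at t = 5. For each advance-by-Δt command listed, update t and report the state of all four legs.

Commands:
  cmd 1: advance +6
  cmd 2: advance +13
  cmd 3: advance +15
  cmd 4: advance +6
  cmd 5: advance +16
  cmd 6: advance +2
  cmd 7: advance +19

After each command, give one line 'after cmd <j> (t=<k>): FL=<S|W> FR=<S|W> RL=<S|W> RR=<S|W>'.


start t=5: FL=S FR=S RL=W RR=S
cmd 1: advance +6 → t=11, phase=(16,18,0,13) → FL=W FR=W RL=S RR=W
cmd 2: advance +13 → t=24, phase=(9,11,13,6) → FL=S FR=S RL=W RR=S
cmd 3: advance +15 → t=39, phase=(4,6,8,1) → FL=S FR=S RL=S RR=S
cmd 4: advance +6 → t=45, phase=(10,12,14,7) → FL=S FR=S RL=W RR=S
cmd 5: advance +16 → t=61, phase=(6,8,10,3) → FL=S FR=S RL=S RR=S
cmd 6: advance +2 → t=63, phase=(8,10,12,5) → FL=S FR=S RL=S RR=S
cmd 7: advance +19 → t=82, phase=(7,9,11,4) → FL=S FR=S RL=S RR=S

after cmd 1 (t=11): FL=W FR=W RL=S RR=W
after cmd 2 (t=24): FL=S FR=S RL=W RR=S
after cmd 3 (t=39): FL=S FR=S RL=S RR=S
after cmd 4 (t=45): FL=S FR=S RL=W RR=S
after cmd 5 (t=61): FL=S FR=S RL=S RR=S
after cmd 6 (t=63): FL=S FR=S RL=S RR=S
after cmd 7 (t=82): FL=S FR=S RL=S RR=S


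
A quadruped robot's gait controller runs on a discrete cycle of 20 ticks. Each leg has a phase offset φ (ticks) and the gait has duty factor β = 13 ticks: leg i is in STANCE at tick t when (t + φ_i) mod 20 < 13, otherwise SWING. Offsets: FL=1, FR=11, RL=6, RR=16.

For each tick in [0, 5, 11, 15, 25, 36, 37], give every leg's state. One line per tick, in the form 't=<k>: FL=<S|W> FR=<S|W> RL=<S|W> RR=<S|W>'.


t=0: FL=S FR=S RL=S RR=W
t=5: FL=S FR=W RL=S RR=S
t=11: FL=S FR=S RL=W RR=S
t=15: FL=W FR=S RL=S RR=S
t=25: FL=S FR=W RL=S RR=S
t=36: FL=W FR=S RL=S RR=S
t=37: FL=W FR=S RL=S RR=W

t=0: phase=(1,11,6,16) vs β=13 → FL=S FR=S RL=S RR=W
t=5: phase=(6,16,11,1) vs β=13 → FL=S FR=W RL=S RR=S
t=11: phase=(12,2,17,7) vs β=13 → FL=S FR=S RL=W RR=S
t=15: phase=(16,6,1,11) vs β=13 → FL=W FR=S RL=S RR=S
t=25: phase=(6,16,11,1) vs β=13 → FL=S FR=W RL=S RR=S
t=36: phase=(17,7,2,12) vs β=13 → FL=W FR=S RL=S RR=S
t=37: phase=(18,8,3,13) vs β=13 → FL=W FR=S RL=S RR=W


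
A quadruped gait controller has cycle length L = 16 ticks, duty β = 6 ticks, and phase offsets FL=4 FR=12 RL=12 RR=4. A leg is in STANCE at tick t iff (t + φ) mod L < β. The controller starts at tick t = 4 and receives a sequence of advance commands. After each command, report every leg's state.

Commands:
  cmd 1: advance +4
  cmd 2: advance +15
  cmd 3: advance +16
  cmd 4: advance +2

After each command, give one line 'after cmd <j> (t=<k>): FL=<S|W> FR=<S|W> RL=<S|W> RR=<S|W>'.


after cmd 1 (t=8): FL=W FR=S RL=S RR=W
after cmd 2 (t=23): FL=W FR=S RL=S RR=W
after cmd 3 (t=39): FL=W FR=S RL=S RR=W
after cmd 4 (t=41): FL=W FR=S RL=S RR=W

start t=4: FL=W FR=S RL=S RR=W
cmd 1: advance +4 → t=8, phase=(12,4,4,12) → FL=W FR=S RL=S RR=W
cmd 2: advance +15 → t=23, phase=(11,3,3,11) → FL=W FR=S RL=S RR=W
cmd 3: advance +16 → t=39, phase=(11,3,3,11) → FL=W FR=S RL=S RR=W
cmd 4: advance +2 → t=41, phase=(13,5,5,13) → FL=W FR=S RL=S RR=W


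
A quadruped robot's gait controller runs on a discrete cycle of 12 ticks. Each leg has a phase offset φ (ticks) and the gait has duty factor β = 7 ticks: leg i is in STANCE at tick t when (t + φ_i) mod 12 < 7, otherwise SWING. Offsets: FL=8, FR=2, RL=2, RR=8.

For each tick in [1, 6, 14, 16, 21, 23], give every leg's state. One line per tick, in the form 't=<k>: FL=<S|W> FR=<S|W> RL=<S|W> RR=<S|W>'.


t=1: FL=W FR=S RL=S RR=W
t=6: FL=S FR=W RL=W RR=S
t=14: FL=W FR=S RL=S RR=W
t=16: FL=S FR=S RL=S RR=S
t=21: FL=S FR=W RL=W RR=S
t=23: FL=W FR=S RL=S RR=W

t=1: phase=(9,3,3,9) vs β=7 → FL=W FR=S RL=S RR=W
t=6: phase=(2,8,8,2) vs β=7 → FL=S FR=W RL=W RR=S
t=14: phase=(10,4,4,10) vs β=7 → FL=W FR=S RL=S RR=W
t=16: phase=(0,6,6,0) vs β=7 → FL=S FR=S RL=S RR=S
t=21: phase=(5,11,11,5) vs β=7 → FL=S FR=W RL=W RR=S
t=23: phase=(7,1,1,7) vs β=7 → FL=W FR=S RL=S RR=W


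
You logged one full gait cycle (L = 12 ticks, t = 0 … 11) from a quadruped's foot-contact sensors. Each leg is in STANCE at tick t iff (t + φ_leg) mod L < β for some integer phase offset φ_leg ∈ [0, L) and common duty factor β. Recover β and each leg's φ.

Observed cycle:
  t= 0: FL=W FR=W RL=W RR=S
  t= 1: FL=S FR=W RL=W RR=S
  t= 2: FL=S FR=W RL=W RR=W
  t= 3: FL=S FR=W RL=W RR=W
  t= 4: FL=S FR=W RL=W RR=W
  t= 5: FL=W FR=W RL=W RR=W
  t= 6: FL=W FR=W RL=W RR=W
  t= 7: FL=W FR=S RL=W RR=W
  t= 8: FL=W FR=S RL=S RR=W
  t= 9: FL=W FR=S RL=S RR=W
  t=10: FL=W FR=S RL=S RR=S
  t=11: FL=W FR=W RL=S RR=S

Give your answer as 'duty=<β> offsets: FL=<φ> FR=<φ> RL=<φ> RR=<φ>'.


duty=4 offsets: FL=11 FR=5 RL=4 RR=2

duty β = stance ticks per leg = 4
FL: stance ticks = 4; W→S at t=1 → φ=11
FR: stance ticks = 4; W→S at t=7 → φ=5
RL: stance ticks = 4; W→S at t=8 → φ=4
RR: stance ticks = 4; W→S at t=10 → φ=2


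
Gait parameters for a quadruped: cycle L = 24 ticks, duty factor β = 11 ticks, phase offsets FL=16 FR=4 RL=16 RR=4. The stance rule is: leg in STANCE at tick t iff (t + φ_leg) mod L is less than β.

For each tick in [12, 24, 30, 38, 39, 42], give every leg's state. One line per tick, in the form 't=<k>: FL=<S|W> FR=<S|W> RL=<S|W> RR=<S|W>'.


t=12: phase=(4,16,4,16) vs β=11 → FL=S FR=W RL=S RR=W
t=24: phase=(16,4,16,4) vs β=11 → FL=W FR=S RL=W RR=S
t=30: phase=(22,10,22,10) vs β=11 → FL=W FR=S RL=W RR=S
t=38: phase=(6,18,6,18) vs β=11 → FL=S FR=W RL=S RR=W
t=39: phase=(7,19,7,19) vs β=11 → FL=S FR=W RL=S RR=W
t=42: phase=(10,22,10,22) vs β=11 → FL=S FR=W RL=S RR=W

t=12: FL=S FR=W RL=S RR=W
t=24: FL=W FR=S RL=W RR=S
t=30: FL=W FR=S RL=W RR=S
t=38: FL=S FR=W RL=S RR=W
t=39: FL=S FR=W RL=S RR=W
t=42: FL=S FR=W RL=S RR=W


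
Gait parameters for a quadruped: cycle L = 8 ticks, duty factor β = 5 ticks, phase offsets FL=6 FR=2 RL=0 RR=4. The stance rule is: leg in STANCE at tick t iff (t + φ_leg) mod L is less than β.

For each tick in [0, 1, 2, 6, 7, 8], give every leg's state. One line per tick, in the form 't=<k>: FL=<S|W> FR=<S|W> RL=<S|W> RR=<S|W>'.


t=0: phase=(6,2,0,4) vs β=5 → FL=W FR=S RL=S RR=S
t=1: phase=(7,3,1,5) vs β=5 → FL=W FR=S RL=S RR=W
t=2: phase=(0,4,2,6) vs β=5 → FL=S FR=S RL=S RR=W
t=6: phase=(4,0,6,2) vs β=5 → FL=S FR=S RL=W RR=S
t=7: phase=(5,1,7,3) vs β=5 → FL=W FR=S RL=W RR=S
t=8: phase=(6,2,0,4) vs β=5 → FL=W FR=S RL=S RR=S

t=0: FL=W FR=S RL=S RR=S
t=1: FL=W FR=S RL=S RR=W
t=2: FL=S FR=S RL=S RR=W
t=6: FL=S FR=S RL=W RR=S
t=7: FL=W FR=S RL=W RR=S
t=8: FL=W FR=S RL=S RR=S


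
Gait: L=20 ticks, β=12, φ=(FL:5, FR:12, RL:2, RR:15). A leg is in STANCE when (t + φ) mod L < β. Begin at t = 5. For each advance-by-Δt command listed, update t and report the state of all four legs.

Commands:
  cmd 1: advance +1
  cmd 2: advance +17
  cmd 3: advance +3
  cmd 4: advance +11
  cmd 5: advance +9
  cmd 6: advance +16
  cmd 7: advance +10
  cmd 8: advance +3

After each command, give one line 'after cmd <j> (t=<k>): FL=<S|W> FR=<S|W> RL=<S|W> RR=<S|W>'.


start t=5: FL=S FR=W RL=S RR=S
cmd 1: advance +1 → t=6, phase=(11,18,8,1) → FL=S FR=W RL=S RR=S
cmd 2: advance +17 → t=23, phase=(8,15,5,18) → FL=S FR=W RL=S RR=W
cmd 3: advance +3 → t=26, phase=(11,18,8,1) → FL=S FR=W RL=S RR=S
cmd 4: advance +11 → t=37, phase=(2,9,19,12) → FL=S FR=S RL=W RR=W
cmd 5: advance +9 → t=46, phase=(11,18,8,1) → FL=S FR=W RL=S RR=S
cmd 6: advance +16 → t=62, phase=(7,14,4,17) → FL=S FR=W RL=S RR=W
cmd 7: advance +10 → t=72, phase=(17,4,14,7) → FL=W FR=S RL=W RR=S
cmd 8: advance +3 → t=75, phase=(0,7,17,10) → FL=S FR=S RL=W RR=S

after cmd 1 (t=6): FL=S FR=W RL=S RR=S
after cmd 2 (t=23): FL=S FR=W RL=S RR=W
after cmd 3 (t=26): FL=S FR=W RL=S RR=S
after cmd 4 (t=37): FL=S FR=S RL=W RR=W
after cmd 5 (t=46): FL=S FR=W RL=S RR=S
after cmd 6 (t=62): FL=S FR=W RL=S RR=W
after cmd 7 (t=72): FL=W FR=S RL=W RR=S
after cmd 8 (t=75): FL=S FR=S RL=W RR=S


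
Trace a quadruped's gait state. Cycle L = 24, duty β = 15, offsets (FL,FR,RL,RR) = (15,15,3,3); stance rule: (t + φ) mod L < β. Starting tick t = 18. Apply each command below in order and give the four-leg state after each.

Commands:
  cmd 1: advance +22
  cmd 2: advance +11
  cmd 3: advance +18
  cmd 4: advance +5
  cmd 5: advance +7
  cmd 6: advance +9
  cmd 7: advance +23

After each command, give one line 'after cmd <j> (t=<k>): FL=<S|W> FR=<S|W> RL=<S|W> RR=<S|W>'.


after cmd 1 (t=40): FL=S FR=S RL=W RR=W
after cmd 2 (t=51): FL=W FR=W RL=S RR=S
after cmd 3 (t=69): FL=S FR=S RL=S RR=S
after cmd 4 (t=74): FL=W FR=W RL=S RR=S
after cmd 5 (t=81): FL=S FR=S RL=S RR=S
after cmd 6 (t=90): FL=S FR=S RL=W RR=W
after cmd 7 (t=113): FL=S FR=S RL=W RR=W

start t=18: FL=S FR=S RL=W RR=W
cmd 1: advance +22 → t=40, phase=(7,7,19,19) → FL=S FR=S RL=W RR=W
cmd 2: advance +11 → t=51, phase=(18,18,6,6) → FL=W FR=W RL=S RR=S
cmd 3: advance +18 → t=69, phase=(12,12,0,0) → FL=S FR=S RL=S RR=S
cmd 4: advance +5 → t=74, phase=(17,17,5,5) → FL=W FR=W RL=S RR=S
cmd 5: advance +7 → t=81, phase=(0,0,12,12) → FL=S FR=S RL=S RR=S
cmd 6: advance +9 → t=90, phase=(9,9,21,21) → FL=S FR=S RL=W RR=W
cmd 7: advance +23 → t=113, phase=(8,8,20,20) → FL=S FR=S RL=W RR=W


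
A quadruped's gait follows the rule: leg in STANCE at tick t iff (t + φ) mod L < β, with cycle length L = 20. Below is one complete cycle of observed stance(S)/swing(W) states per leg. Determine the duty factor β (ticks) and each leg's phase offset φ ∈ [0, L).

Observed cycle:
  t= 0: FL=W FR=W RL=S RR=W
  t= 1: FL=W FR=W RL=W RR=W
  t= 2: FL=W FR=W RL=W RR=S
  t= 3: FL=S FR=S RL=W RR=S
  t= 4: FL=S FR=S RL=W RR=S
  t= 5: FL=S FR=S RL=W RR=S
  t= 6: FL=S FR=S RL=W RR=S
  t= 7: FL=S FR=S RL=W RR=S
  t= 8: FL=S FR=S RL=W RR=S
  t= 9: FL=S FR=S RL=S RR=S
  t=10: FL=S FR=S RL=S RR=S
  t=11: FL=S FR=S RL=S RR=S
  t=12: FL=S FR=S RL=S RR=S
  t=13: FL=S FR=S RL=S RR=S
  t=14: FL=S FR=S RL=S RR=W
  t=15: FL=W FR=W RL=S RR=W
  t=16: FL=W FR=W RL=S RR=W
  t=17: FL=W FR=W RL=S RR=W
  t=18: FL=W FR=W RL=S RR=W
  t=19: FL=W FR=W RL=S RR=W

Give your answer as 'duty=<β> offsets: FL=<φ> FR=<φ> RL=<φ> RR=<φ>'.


duty β = stance ticks per leg = 12
FL: stance ticks = 12; W→S at t=3 → φ=17
FR: stance ticks = 12; W→S at t=3 → φ=17
RL: stance ticks = 12; W→S at t=9 → φ=11
RR: stance ticks = 12; W→S at t=2 → φ=18

duty=12 offsets: FL=17 FR=17 RL=11 RR=18


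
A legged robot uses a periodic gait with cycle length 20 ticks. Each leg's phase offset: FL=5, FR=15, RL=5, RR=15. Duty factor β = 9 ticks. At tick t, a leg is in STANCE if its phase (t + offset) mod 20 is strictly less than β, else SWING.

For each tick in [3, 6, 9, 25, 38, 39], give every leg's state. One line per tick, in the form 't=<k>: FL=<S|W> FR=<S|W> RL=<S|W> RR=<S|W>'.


t=3: FL=S FR=W RL=S RR=W
t=6: FL=W FR=S RL=W RR=S
t=9: FL=W FR=S RL=W RR=S
t=25: FL=W FR=S RL=W RR=S
t=38: FL=S FR=W RL=S RR=W
t=39: FL=S FR=W RL=S RR=W

t=3: phase=(8,18,8,18) vs β=9 → FL=S FR=W RL=S RR=W
t=6: phase=(11,1,11,1) vs β=9 → FL=W FR=S RL=W RR=S
t=9: phase=(14,4,14,4) vs β=9 → FL=W FR=S RL=W RR=S
t=25: phase=(10,0,10,0) vs β=9 → FL=W FR=S RL=W RR=S
t=38: phase=(3,13,3,13) vs β=9 → FL=S FR=W RL=S RR=W
t=39: phase=(4,14,4,14) vs β=9 → FL=S FR=W RL=S RR=W


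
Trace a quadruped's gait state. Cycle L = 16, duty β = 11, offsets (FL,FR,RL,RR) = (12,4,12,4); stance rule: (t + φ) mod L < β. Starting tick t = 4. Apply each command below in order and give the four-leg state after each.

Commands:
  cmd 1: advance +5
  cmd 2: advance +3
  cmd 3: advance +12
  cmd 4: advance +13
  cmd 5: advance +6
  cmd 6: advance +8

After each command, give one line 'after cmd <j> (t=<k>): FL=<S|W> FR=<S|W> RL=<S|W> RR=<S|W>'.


start t=4: FL=S FR=S RL=S RR=S
cmd 1: advance +5 → t=9, phase=(5,13,5,13) → FL=S FR=W RL=S RR=W
cmd 2: advance +3 → t=12, phase=(8,0,8,0) → FL=S FR=S RL=S RR=S
cmd 3: advance +12 → t=24, phase=(4,12,4,12) → FL=S FR=W RL=S RR=W
cmd 4: advance +13 → t=37, phase=(1,9,1,9) → FL=S FR=S RL=S RR=S
cmd 5: advance +6 → t=43, phase=(7,15,7,15) → FL=S FR=W RL=S RR=W
cmd 6: advance +8 → t=51, phase=(15,7,15,7) → FL=W FR=S RL=W RR=S

after cmd 1 (t=9): FL=S FR=W RL=S RR=W
after cmd 2 (t=12): FL=S FR=S RL=S RR=S
after cmd 3 (t=24): FL=S FR=W RL=S RR=W
after cmd 4 (t=37): FL=S FR=S RL=S RR=S
after cmd 5 (t=43): FL=S FR=W RL=S RR=W
after cmd 6 (t=51): FL=W FR=S RL=W RR=S
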